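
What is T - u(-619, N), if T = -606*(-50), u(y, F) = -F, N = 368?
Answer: 30668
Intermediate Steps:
T = 30300
T - u(-619, N) = 30300 - (-1)*368 = 30300 - 1*(-368) = 30300 + 368 = 30668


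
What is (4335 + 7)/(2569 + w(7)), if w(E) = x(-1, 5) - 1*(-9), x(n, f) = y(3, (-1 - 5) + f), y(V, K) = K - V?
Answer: 167/99 ≈ 1.6869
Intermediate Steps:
x(n, f) = -9 + f (x(n, f) = ((-1 - 5) + f) - 1*3 = (-6 + f) - 3 = -9 + f)
w(E) = 5 (w(E) = (-9 + 5) - 1*(-9) = -4 + 9 = 5)
(4335 + 7)/(2569 + w(7)) = (4335 + 7)/(2569 + 5) = 4342/2574 = 4342*(1/2574) = 167/99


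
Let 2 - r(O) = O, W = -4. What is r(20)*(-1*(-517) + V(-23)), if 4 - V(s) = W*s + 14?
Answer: -7470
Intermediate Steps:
r(O) = 2 - O
V(s) = -10 + 4*s (V(s) = 4 - (-4*s + 14) = 4 - (14 - 4*s) = 4 + (-14 + 4*s) = -10 + 4*s)
r(20)*(-1*(-517) + V(-23)) = (2 - 1*20)*(-1*(-517) + (-10 + 4*(-23))) = (2 - 20)*(517 + (-10 - 92)) = -18*(517 - 102) = -18*415 = -7470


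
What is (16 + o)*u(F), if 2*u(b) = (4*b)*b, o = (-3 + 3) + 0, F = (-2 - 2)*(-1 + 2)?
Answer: 512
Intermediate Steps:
F = -4 (F = -4*1 = -4)
o = 0 (o = 0 + 0 = 0)
u(b) = 2*b**2 (u(b) = ((4*b)*b)/2 = (4*b**2)/2 = 2*b**2)
(16 + o)*u(F) = (16 + 0)*(2*(-4)**2) = 16*(2*16) = 16*32 = 512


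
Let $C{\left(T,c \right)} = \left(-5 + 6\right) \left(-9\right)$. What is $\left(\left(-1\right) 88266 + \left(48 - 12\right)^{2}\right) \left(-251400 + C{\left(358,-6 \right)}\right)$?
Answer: $21865040730$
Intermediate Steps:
$C{\left(T,c \right)} = -9$ ($C{\left(T,c \right)} = 1 \left(-9\right) = -9$)
$\left(\left(-1\right) 88266 + \left(48 - 12\right)^{2}\right) \left(-251400 + C{\left(358,-6 \right)}\right) = \left(\left(-1\right) 88266 + \left(48 - 12\right)^{2}\right) \left(-251400 - 9\right) = \left(-88266 + 36^{2}\right) \left(-251409\right) = \left(-88266 + 1296\right) \left(-251409\right) = \left(-86970\right) \left(-251409\right) = 21865040730$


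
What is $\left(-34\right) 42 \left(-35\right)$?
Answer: $49980$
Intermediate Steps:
$\left(-34\right) 42 \left(-35\right) = \left(-1428\right) \left(-35\right) = 49980$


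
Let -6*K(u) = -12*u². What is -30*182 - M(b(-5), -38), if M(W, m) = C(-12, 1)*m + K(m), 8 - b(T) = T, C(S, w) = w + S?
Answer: -8766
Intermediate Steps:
C(S, w) = S + w
b(T) = 8 - T
K(u) = 2*u² (K(u) = -(-2)*u² = 2*u²)
M(W, m) = -11*m + 2*m² (M(W, m) = (-12 + 1)*m + 2*m² = -11*m + 2*m²)
-30*182 - M(b(-5), -38) = -30*182 - (-38)*(-11 + 2*(-38)) = -5460 - (-38)*(-11 - 76) = -5460 - (-38)*(-87) = -5460 - 1*3306 = -5460 - 3306 = -8766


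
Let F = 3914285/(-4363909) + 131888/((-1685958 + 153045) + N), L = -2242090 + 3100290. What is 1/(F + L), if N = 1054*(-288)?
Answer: 8014166141685/6877749618799434283 ≈ 1.1652e-6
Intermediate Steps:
L = 858200
N = -303552
F = -7763994632717/8014166141685 (F = 3914285/(-4363909) + 131888/((-1685958 + 153045) - 303552) = 3914285*(-1/4363909) + 131888/(-1532913 - 303552) = -3914285/4363909 + 131888/(-1836465) = -3914285/4363909 + 131888*(-1/1836465) = -3914285/4363909 - 131888/1836465 = -7763994632717/8014166141685 ≈ -0.96878)
1/(F + L) = 1/(-7763994632717/8014166141685 + 858200) = 1/(6877749618799434283/8014166141685) = 8014166141685/6877749618799434283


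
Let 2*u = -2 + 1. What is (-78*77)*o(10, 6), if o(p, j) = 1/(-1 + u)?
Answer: 4004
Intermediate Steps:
u = -1/2 (u = (-2 + 1)/2 = (1/2)*(-1) = -1/2 ≈ -0.50000)
o(p, j) = -2/3 (o(p, j) = 1/(-1 - 1/2) = 1/(-3/2) = -2/3)
(-78*77)*o(10, 6) = -78*77*(-2/3) = -6006*(-2/3) = 4004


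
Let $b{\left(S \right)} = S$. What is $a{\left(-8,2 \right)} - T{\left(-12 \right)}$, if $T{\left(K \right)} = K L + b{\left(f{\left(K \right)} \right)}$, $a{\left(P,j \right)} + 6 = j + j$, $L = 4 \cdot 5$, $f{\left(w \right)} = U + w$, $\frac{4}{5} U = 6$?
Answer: $\frac{485}{2} \approx 242.5$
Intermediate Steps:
$U = \frac{15}{2}$ ($U = \frac{5}{4} \cdot 6 = \frac{15}{2} \approx 7.5$)
$f{\left(w \right)} = \frac{15}{2} + w$
$L = 20$
$a{\left(P,j \right)} = -6 + 2 j$ ($a{\left(P,j \right)} = -6 + \left(j + j\right) = -6 + 2 j$)
$T{\left(K \right)} = \frac{15}{2} + 21 K$ ($T{\left(K \right)} = K 20 + \left(\frac{15}{2} + K\right) = 20 K + \left(\frac{15}{2} + K\right) = \frac{15}{2} + 21 K$)
$a{\left(-8,2 \right)} - T{\left(-12 \right)} = \left(-6 + 2 \cdot 2\right) - \left(\frac{15}{2} + 21 \left(-12\right)\right) = \left(-6 + 4\right) - \left(\frac{15}{2} - 252\right) = -2 - - \frac{489}{2} = -2 + \frac{489}{2} = \frac{485}{2}$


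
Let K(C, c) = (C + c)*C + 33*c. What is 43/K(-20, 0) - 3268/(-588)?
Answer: 333121/58800 ≈ 5.6653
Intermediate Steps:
K(C, c) = 33*c + C*(C + c) (K(C, c) = C*(C + c) + 33*c = 33*c + C*(C + c))
43/K(-20, 0) - 3268/(-588) = 43/((-20)² + 33*0 - 20*0) - 3268/(-588) = 43/(400 + 0 + 0) - 3268*(-1/588) = 43/400 + 817/147 = 333121/58800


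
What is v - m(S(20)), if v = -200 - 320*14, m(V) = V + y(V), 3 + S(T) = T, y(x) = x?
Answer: -4714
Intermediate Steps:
S(T) = -3 + T
m(V) = 2*V (m(V) = V + V = 2*V)
v = -4680 (v = -200 - 4480 = -4680)
v - m(S(20)) = -4680 - 2*(-3 + 20) = -4680 - 2*17 = -4680 - 1*34 = -4680 - 34 = -4714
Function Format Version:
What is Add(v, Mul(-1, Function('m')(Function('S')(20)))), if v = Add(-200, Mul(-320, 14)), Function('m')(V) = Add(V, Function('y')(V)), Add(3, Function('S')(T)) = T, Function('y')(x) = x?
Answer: -4714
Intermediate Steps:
Function('S')(T) = Add(-3, T)
Function('m')(V) = Mul(2, V) (Function('m')(V) = Add(V, V) = Mul(2, V))
v = -4680 (v = Add(-200, -4480) = -4680)
Add(v, Mul(-1, Function('m')(Function('S')(20)))) = Add(-4680, Mul(-1, Mul(2, Add(-3, 20)))) = Add(-4680, Mul(-1, Mul(2, 17))) = Add(-4680, Mul(-1, 34)) = Add(-4680, -34) = -4714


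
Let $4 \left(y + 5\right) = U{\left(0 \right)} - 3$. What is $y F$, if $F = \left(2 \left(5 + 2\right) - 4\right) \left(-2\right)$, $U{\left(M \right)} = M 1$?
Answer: $115$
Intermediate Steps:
$U{\left(M \right)} = M$
$F = -20$ ($F = \left(2 \cdot 7 - 4\right) \left(-2\right) = \left(14 - 4\right) \left(-2\right) = 10 \left(-2\right) = -20$)
$y = - \frac{23}{4}$ ($y = -5 + \frac{0 - 3}{4} = -5 + \frac{1}{4} \left(-3\right) = -5 - \frac{3}{4} = - \frac{23}{4} \approx -5.75$)
$y F = \left(- \frac{23}{4}\right) \left(-20\right) = 115$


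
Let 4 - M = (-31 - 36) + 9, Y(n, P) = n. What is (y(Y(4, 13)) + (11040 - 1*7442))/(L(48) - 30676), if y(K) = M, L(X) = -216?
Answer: -915/7723 ≈ -0.11848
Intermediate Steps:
M = 62 (M = 4 - ((-31 - 36) + 9) = 4 - (-67 + 9) = 4 - 1*(-58) = 4 + 58 = 62)
y(K) = 62
(y(Y(4, 13)) + (11040 - 1*7442))/(L(48) - 30676) = (62 + (11040 - 1*7442))/(-216 - 30676) = (62 + (11040 - 7442))/(-30892) = (62 + 3598)*(-1/30892) = 3660*(-1/30892) = -915/7723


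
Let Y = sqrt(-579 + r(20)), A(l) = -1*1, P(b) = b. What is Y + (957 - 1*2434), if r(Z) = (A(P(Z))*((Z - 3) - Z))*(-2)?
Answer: -1477 + 3*I*sqrt(65) ≈ -1477.0 + 24.187*I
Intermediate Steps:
A(l) = -1
r(Z) = -6 (r(Z) = -((Z - 3) - Z)*(-2) = -((-3 + Z) - Z)*(-2) = -1*(-3)*(-2) = 3*(-2) = -6)
Y = 3*I*sqrt(65) (Y = sqrt(-579 - 6) = sqrt(-585) = 3*I*sqrt(65) ≈ 24.187*I)
Y + (957 - 1*2434) = 3*I*sqrt(65) + (957 - 1*2434) = 3*I*sqrt(65) + (957 - 2434) = 3*I*sqrt(65) - 1477 = -1477 + 3*I*sqrt(65)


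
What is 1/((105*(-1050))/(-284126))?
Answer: 142063/55125 ≈ 2.5771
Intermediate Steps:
1/((105*(-1050))/(-284126)) = 1/(-110250*(-1/284126)) = 1/(55125/142063) = 142063/55125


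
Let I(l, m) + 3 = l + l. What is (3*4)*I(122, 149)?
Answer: 2892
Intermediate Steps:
I(l, m) = -3 + 2*l (I(l, m) = -3 + (l + l) = -3 + 2*l)
(3*4)*I(122, 149) = (3*4)*(-3 + 2*122) = 12*(-3 + 244) = 12*241 = 2892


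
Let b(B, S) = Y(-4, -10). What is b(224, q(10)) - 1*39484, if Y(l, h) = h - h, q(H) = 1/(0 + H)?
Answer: -39484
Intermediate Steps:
q(H) = 1/H
Y(l, h) = 0
b(B, S) = 0
b(224, q(10)) - 1*39484 = 0 - 1*39484 = 0 - 39484 = -39484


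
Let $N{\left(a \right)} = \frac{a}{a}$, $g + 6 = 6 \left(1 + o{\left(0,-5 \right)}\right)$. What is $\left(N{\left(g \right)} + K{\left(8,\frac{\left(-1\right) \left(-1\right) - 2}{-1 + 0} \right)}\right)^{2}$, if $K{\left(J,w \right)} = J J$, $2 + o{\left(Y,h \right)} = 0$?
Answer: $4225$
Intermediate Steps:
$o{\left(Y,h \right)} = -2$ ($o{\left(Y,h \right)} = -2 + 0 = -2$)
$g = -12$ ($g = -6 + 6 \left(1 - 2\right) = -6 + 6 \left(-1\right) = -6 - 6 = -12$)
$K{\left(J,w \right)} = J^{2}$
$N{\left(a \right)} = 1$
$\left(N{\left(g \right)} + K{\left(8,\frac{\left(-1\right) \left(-1\right) - 2}{-1 + 0} \right)}\right)^{2} = \left(1 + 8^{2}\right)^{2} = \left(1 + 64\right)^{2} = 65^{2} = 4225$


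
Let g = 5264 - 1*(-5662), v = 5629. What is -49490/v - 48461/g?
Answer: -813514709/61502454 ≈ -13.227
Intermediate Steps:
g = 10926 (g = 5264 + 5662 = 10926)
-49490/v - 48461/g = -49490/5629 - 48461/10926 = -813514709/61502454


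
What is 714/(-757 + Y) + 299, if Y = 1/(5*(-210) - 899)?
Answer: 73291870/245899 ≈ 298.06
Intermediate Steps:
Y = -1/1949 (Y = 1/(-1050 - 899) = 1/(-1949) = -1/1949 ≈ -0.00051308)
714/(-757 + Y) + 299 = 714/(-757 - 1/1949) + 299 = 714/(-1475394/1949) + 299 = -1949/1475394*714 + 299 = -231931/245899 + 299 = 73291870/245899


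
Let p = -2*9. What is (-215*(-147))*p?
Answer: -568890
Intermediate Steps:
p = -18
(-215*(-147))*p = -215*(-147)*(-18) = 31605*(-18) = -568890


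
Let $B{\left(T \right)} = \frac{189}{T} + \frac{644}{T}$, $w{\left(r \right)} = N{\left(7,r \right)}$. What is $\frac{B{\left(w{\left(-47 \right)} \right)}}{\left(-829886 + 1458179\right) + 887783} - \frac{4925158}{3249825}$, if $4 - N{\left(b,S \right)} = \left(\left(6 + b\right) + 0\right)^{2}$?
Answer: $- \frac{27378744237901}{18065599517900} \approx -1.5155$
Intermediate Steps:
$N{\left(b,S \right)} = 4 - \left(6 + b\right)^{2}$ ($N{\left(b,S \right)} = 4 - \left(\left(6 + b\right) + 0\right)^{2} = 4 - \left(6 + b\right)^{2}$)
$w{\left(r \right)} = -165$ ($w{\left(r \right)} = 4 - \left(6 + 7\right)^{2} = 4 - 13^{2} = 4 - 169 = -165$)
$B{\left(T \right)} = \frac{833}{T}$
$\frac{B{\left(w{\left(-47 \right)} \right)}}{\left(-829886 + 1458179\right) + 887783} - \frac{4925158}{3249825} = \frac{833 \frac{1}{-165}}{\left(-829886 + 1458179\right) + 887783} - \frac{4925158}{3249825} = \frac{833 \left(- \frac{1}{165}\right)}{628293 + 887783} - \frac{4925158}{3249825} = - \frac{833}{165 \cdot 1516076} - \frac{4925158}{3249825} = \left(- \frac{833}{165}\right) \frac{1}{1516076} - \frac{4925158}{3249825} = - \frac{833}{250152540} - \frac{4925158}{3249825} = - \frac{27378744237901}{18065599517900}$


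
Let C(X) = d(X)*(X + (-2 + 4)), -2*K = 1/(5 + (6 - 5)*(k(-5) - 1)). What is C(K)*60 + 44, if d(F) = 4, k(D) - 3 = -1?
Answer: 504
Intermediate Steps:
k(D) = 2 (k(D) = 3 - 1 = 2)
K = -1/12 (K = -1/(2*(5 + (6 - 5)*(2 - 1))) = -1/(2*(5 + 1*1)) = -1/(2*(5 + 1)) = -1/2/6 = -1/2*1/6 = -1/12 ≈ -0.083333)
C(X) = 8 + 4*X (C(X) = 4*(X + (-2 + 4)) = 4*(X + 2) = 4*(2 + X) = 8 + 4*X)
C(K)*60 + 44 = (8 + 4*(-1/12))*60 + 44 = (8 - 1/3)*60 + 44 = (23/3)*60 + 44 = 460 + 44 = 504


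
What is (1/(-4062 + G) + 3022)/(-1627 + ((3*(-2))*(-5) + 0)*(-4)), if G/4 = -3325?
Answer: -52467963/30331414 ≈ -1.7298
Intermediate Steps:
G = -13300 (G = 4*(-3325) = -13300)
(1/(-4062 + G) + 3022)/(-1627 + ((3*(-2))*(-5) + 0)*(-4)) = (1/(-4062 - 13300) + 3022)/(-1627 + ((3*(-2))*(-5) + 0)*(-4)) = (1/(-17362) + 3022)/(-1627 + (-6*(-5) + 0)*(-4)) = (-1/17362 + 3022)/(-1627 + (30 + 0)*(-4)) = 52467963/(17362*(-1627 + 30*(-4))) = 52467963/(17362*(-1627 - 120)) = (52467963/17362)/(-1747) = (52467963/17362)*(-1/1747) = -52467963/30331414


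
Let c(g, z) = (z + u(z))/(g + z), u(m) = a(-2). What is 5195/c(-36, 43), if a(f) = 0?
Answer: 36365/43 ≈ 845.70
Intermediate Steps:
u(m) = 0
c(g, z) = z/(g + z) (c(g, z) = (z + 0)/(g + z) = z/(g + z))
5195/c(-36, 43) = 5195/((43/(-36 + 43))) = 5195/((43/7)) = 5195/((43*(1/7))) = 5195/(43/7) = 5195*(7/43) = 36365/43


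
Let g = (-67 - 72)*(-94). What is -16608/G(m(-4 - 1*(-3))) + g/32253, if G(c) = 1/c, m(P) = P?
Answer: 535670890/32253 ≈ 16608.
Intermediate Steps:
g = 13066 (g = -139*(-94) = 13066)
-16608/G(m(-4 - 1*(-3))) + g/32253 = -16608/(1/(-4 - 1*(-3))) + 13066/32253 = -16608/(1/(-4 + 3)) + 13066*(1/32253) = -16608/(1/(-1)) + 13066/32253 = -16608/(-1) + 13066/32253 = -16608*(-1) + 13066/32253 = 16608 + 13066/32253 = 535670890/32253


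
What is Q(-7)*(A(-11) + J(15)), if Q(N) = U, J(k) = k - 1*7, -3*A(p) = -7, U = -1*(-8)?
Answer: 248/3 ≈ 82.667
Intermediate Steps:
U = 8
A(p) = 7/3 (A(p) = -⅓*(-7) = 7/3)
J(k) = -7 + k (J(k) = k - 7 = -7 + k)
Q(N) = 8
Q(-7)*(A(-11) + J(15)) = 8*(7/3 + (-7 + 15)) = 8*(7/3 + 8) = 8*(31/3) = 248/3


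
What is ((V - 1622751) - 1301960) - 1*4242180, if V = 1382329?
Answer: -5784562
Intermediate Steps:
((V - 1622751) - 1301960) - 1*4242180 = ((1382329 - 1622751) - 1301960) - 1*4242180 = (-240422 - 1301960) - 4242180 = -1542382 - 4242180 = -5784562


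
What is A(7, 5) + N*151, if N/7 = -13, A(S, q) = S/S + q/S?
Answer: -96175/7 ≈ -13739.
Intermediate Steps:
A(S, q) = 1 + q/S
N = -91 (N = 7*(-13) = -91)
A(7, 5) + N*151 = (7 + 5)/7 - 91*151 = (1/7)*12 - 13741 = 12/7 - 13741 = -96175/7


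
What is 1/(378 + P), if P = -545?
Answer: -1/167 ≈ -0.0059880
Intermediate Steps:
1/(378 + P) = 1/(378 - 545) = 1/(-167) = -1/167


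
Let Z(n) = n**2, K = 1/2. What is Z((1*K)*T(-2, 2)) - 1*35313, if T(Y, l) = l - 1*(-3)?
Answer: -141227/4 ≈ -35307.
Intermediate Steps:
T(Y, l) = 3 + l (T(Y, l) = l + 3 = 3 + l)
K = 1/2 ≈ 0.50000
Z((1*K)*T(-2, 2)) - 1*35313 = ((1*(1/2))*(3 + 2))**2 - 1*35313 = ((1/2)*5)**2 - 35313 = (5/2)**2 - 35313 = 25/4 - 35313 = -141227/4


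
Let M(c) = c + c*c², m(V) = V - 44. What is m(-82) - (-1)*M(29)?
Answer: 24292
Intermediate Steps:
m(V) = -44 + V
M(c) = c + c³
m(-82) - (-1)*M(29) = (-44 - 82) - (-1)*(29 + 29³) = -126 - (-1)*(29 + 24389) = -126 - (-1)*24418 = -126 - 1*(-24418) = -126 + 24418 = 24292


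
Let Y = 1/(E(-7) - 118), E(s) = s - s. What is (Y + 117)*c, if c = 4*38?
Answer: 1049180/59 ≈ 17783.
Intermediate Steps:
c = 152
E(s) = 0
Y = -1/118 (Y = 1/(0 - 118) = 1/(-118) = -1/118 ≈ -0.0084746)
(Y + 117)*c = (-1/118 + 117)*152 = (13805/118)*152 = 1049180/59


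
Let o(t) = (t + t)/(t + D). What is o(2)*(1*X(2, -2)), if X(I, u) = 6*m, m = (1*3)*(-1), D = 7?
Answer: -8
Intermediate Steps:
m = -3 (m = 3*(-1) = -3)
X(I, u) = -18 (X(I, u) = 6*(-3) = -18)
o(t) = 2*t/(7 + t) (o(t) = (t + t)/(t + 7) = (2*t)/(7 + t) = 2*t/(7 + t))
o(2)*(1*X(2, -2)) = (2*2/(7 + 2))*(1*(-18)) = (2*2/9)*(-18) = (2*2*(⅑))*(-18) = (4/9)*(-18) = -8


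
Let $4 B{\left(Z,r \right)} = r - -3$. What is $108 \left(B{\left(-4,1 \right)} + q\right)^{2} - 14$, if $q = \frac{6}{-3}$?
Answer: $94$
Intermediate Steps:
$q = -2$ ($q = 6 \left(- \frac{1}{3}\right) = -2$)
$B{\left(Z,r \right)} = \frac{3}{4} + \frac{r}{4}$ ($B{\left(Z,r \right)} = \frac{r - -3}{4} = \frac{r + 3}{4} = \frac{3 + r}{4} = \frac{3}{4} + \frac{r}{4}$)
$108 \left(B{\left(-4,1 \right)} + q\right)^{2} - 14 = 108 \left(\left(\frac{3}{4} + \frac{1}{4} \cdot 1\right) - 2\right)^{2} - 14 = 108 \left(\left(\frac{3}{4} + \frac{1}{4}\right) - 2\right)^{2} - 14 = 108 \left(1 - 2\right)^{2} - 14 = 108 \left(-1\right)^{2} - 14 = 108 \cdot 1 - 14 = 108 - 14 = 94$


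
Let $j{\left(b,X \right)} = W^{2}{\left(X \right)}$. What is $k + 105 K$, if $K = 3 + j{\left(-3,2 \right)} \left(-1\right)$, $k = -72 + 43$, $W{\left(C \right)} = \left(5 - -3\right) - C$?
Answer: $-3494$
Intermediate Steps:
$W{\left(C \right)} = 8 - C$ ($W{\left(C \right)} = \left(5 + 3\right) - C = 8 - C$)
$k = -29$
$j{\left(b,X \right)} = \left(8 - X\right)^{2}$
$K = -33$ ($K = 3 + \left(-8 + 2\right)^{2} \left(-1\right) = 3 + \left(-6\right)^{2} \left(-1\right) = 3 + 36 \left(-1\right) = 3 - 36 = -33$)
$k + 105 K = -29 + 105 \left(-33\right) = -29 - 3465 = -3494$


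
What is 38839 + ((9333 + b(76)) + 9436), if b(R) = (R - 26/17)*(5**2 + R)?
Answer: 1107202/17 ≈ 65130.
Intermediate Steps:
b(R) = (25 + R)*(-26/17 + R) (b(R) = (R - 26*1/17)*(25 + R) = (R - 26/17)*(25 + R) = (-26/17 + R)*(25 + R) = (25 + R)*(-26/17 + R))
38839 + ((9333 + b(76)) + 9436) = 38839 + ((9333 + (-650/17 + 76**2 + (399/17)*76)) + 9436) = 38839 + ((9333 + (-650/17 + 5776 + 30324/17)) + 9436) = 38839 + ((9333 + 127866/17) + 9436) = 38839 + (286527/17 + 9436) = 38839 + 446939/17 = 1107202/17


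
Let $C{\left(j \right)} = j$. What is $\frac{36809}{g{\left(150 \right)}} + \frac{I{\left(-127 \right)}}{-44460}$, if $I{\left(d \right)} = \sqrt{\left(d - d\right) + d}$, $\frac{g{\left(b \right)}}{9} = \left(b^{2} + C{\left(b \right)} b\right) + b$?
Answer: $\frac{36809}{406350} - \frac{i \sqrt{127}}{44460} \approx 0.090585 - 0.00025347 i$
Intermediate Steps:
$g{\left(b \right)} = 9 b + 18 b^{2}$ ($g{\left(b \right)} = 9 \left(\left(b^{2} + b b\right) + b\right) = 9 \left(\left(b^{2} + b^{2}\right) + b\right) = 9 \left(2 b^{2} + b\right) = 9 \left(b + 2 b^{2}\right) = 9 b + 18 b^{2}$)
$I{\left(d \right)} = \sqrt{d}$ ($I{\left(d \right)} = \sqrt{0 + d} = \sqrt{d}$)
$\frac{36809}{g{\left(150 \right)}} + \frac{I{\left(-127 \right)}}{-44460} = \frac{36809}{9 \cdot 150 \left(1 + 2 \cdot 150\right)} + \frac{\sqrt{-127}}{-44460} = \frac{36809}{9 \cdot 150 \left(1 + 300\right)} + i \sqrt{127} \left(- \frac{1}{44460}\right) = \frac{36809}{9 \cdot 150 \cdot 301} - \frac{i \sqrt{127}}{44460} = \frac{36809}{406350} - \frac{i \sqrt{127}}{44460}$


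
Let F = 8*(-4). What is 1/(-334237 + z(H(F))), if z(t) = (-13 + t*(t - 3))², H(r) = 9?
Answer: -1/332556 ≈ -3.0070e-6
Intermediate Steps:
F = -32
z(t) = (-13 + t*(-3 + t))²
1/(-334237 + z(H(F))) = 1/(-334237 + (13 - 1*9² + 3*9)²) = 1/(-334237 + (13 - 1*81 + 27)²) = 1/(-334237 + (13 - 81 + 27)²) = 1/(-334237 + (-41)²) = 1/(-334237 + 1681) = 1/(-332556) = -1/332556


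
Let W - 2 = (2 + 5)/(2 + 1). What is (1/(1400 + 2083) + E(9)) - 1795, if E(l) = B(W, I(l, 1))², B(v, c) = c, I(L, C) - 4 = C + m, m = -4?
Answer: -6248501/3483 ≈ -1794.0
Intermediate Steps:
W = 13/3 (W = 2 + (2 + 5)/(2 + 1) = 2 + 7/3 = 13/3 ≈ 4.3333)
I(L, C) = C (I(L, C) = 4 + (C - 4) = 4 + (-4 + C) = C)
E(l) = 1 (E(l) = 1² = 1)
(1/(1400 + 2083) + E(9)) - 1795 = (1/(1400 + 2083) + 1) - 1795 = (1/3483 + 1) - 1795 = 3484/3483 - 1795 = -6248501/3483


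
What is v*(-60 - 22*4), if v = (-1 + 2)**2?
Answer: -148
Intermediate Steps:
v = 1 (v = 1**2 = 1)
v*(-60 - 22*4) = 1*(-60 - 22*4) = 1*(-60 - 88) = 1*(-148) = -148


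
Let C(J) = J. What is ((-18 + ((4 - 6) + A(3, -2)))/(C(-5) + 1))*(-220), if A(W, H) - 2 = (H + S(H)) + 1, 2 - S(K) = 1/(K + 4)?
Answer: -1925/2 ≈ -962.50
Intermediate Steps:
S(K) = 2 - 1/(4 + K) (S(K) = 2 - 1/(K + 4) = 2 - 1/(4 + K))
A(W, H) = 3 + H + (7 + 2*H)/(4 + H) (A(W, H) = 2 + ((H + (7 + 2*H)/(4 + H)) + 1) = 2 + (1 + H + (7 + 2*H)/(4 + H)) = 3 + H + (7 + 2*H)/(4 + H))
((-18 + ((4 - 6) + A(3, -2)))/(C(-5) + 1))*(-220) = ((-18 + ((4 - 6) + (19 + (-2)**2 + 9*(-2))/(4 - 2)))/(-5 + 1))*(-220) = ((-18 + (-2 + (19 + 4 - 18)/2))/(-4))*(-220) = ((-18 + (-2 + (1/2)*5))*(-1/4))*(-220) = ((-18 + (-2 + 5/2))*(-1/4))*(-220) = ((-18 + 1/2)*(-1/4))*(-220) = -35/2*(-1/4)*(-220) = (35/8)*(-220) = -1925/2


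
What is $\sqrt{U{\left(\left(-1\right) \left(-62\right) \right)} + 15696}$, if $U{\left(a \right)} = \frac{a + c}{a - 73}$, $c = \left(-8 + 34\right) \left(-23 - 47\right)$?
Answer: $\frac{\sqrt{1918554}}{11} \approx 125.92$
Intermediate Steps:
$c = -1820$ ($c = 26 \left(-70\right) = -1820$)
$U{\left(a \right)} = \frac{-1820 + a}{-73 + a}$ ($U{\left(a \right)} = \frac{a - 1820}{a - 73} = \frac{-1820 + a}{-73 + a}$)
$\sqrt{U{\left(\left(-1\right) \left(-62\right) \right)} + 15696} = \sqrt{\frac{-1820 - -62}{-73 - -62} + 15696} = \sqrt{\frac{-1820 + 62}{-73 + 62} + 15696} = \sqrt{\frac{1}{-11} \left(-1758\right) + 15696} = \sqrt{\left(- \frac{1}{11}\right) \left(-1758\right) + 15696} = \sqrt{\frac{1758}{11} + 15696} = \sqrt{\frac{174414}{11}} = \frac{\sqrt{1918554}}{11}$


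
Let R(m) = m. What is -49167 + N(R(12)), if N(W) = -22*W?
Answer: -49431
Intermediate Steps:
-49167 + N(R(12)) = -49167 - 22*12 = -49167 - 264 = -49431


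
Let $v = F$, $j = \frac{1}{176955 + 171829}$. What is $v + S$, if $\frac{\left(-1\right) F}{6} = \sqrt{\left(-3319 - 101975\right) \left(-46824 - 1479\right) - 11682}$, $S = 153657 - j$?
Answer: $\frac{53593103087}{348784} - 360 \sqrt{1412779} \approx -2.7424 \cdot 10^{5}$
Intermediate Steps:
$j = \frac{1}{348784} \approx 2.8671 \cdot 10^{-6}$
$S = \frac{53593103087}{348784}$ ($S = 153657 - \frac{1}{348784} = \frac{53593103087}{348784} \approx 1.5366 \cdot 10^{5}$)
$F = - 360 \sqrt{1412779}$ ($F = - 6 \sqrt{\left(-3319 - 101975\right) \left(-46824 - 1479\right) - 11682} = - 6 \sqrt{\left(-105294\right) \left(-48303\right) - 11682} = - 6 \sqrt{5086016082 - 11682} = - 6 \sqrt{5086004400} = - 6 \cdot 60 \sqrt{1412779} = - 360 \sqrt{1412779} \approx -4.279 \cdot 10^{5}$)
$v = - 360 \sqrt{1412779} \approx -4.279 \cdot 10^{5}$
$v + S = - 360 \sqrt{1412779} + \frac{53593103087}{348784} = \frac{53593103087}{348784} - 360 \sqrt{1412779}$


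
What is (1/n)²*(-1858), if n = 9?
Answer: -1858/81 ≈ -22.938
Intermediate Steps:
(1/n)²*(-1858) = (1/9)²*(-1858) = (⅑)²*(-1858) = (1/81)*(-1858) = -1858/81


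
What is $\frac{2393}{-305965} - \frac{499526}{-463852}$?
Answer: $\frac{75863737377}{70961238590} \approx 1.0691$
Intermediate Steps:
$\frac{2393}{-305965} - \frac{499526}{-463852} = 2393 \left(- \frac{1}{305965}\right) - - \frac{249763}{231926} = - \frac{2393}{305965} + \frac{249763}{231926} = \frac{75863737377}{70961238590}$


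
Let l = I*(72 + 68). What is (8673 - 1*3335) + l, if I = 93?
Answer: 18358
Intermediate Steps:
l = 13020 (l = 93*(72 + 68) = 93*140 = 13020)
(8673 - 1*3335) + l = (8673 - 1*3335) + 13020 = (8673 - 3335) + 13020 = 5338 + 13020 = 18358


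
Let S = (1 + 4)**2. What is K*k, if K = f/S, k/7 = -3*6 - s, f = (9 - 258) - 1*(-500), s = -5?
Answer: -22841/25 ≈ -913.64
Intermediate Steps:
S = 25 (S = 5**2 = 25)
f = 251 (f = -249 + 500 = 251)
k = -91 (k = 7*(-3*6 - 1*(-5)) = 7*(-18 + 5) = 7*(-13) = -91)
K = 251/25 ≈ 10.040
K*k = (251/25)*(-91) = -22841/25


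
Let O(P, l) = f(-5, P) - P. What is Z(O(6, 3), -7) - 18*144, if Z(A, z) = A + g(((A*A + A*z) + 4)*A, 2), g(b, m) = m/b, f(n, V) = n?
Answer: -2891934/1111 ≈ -2603.0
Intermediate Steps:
O(P, l) = -5 - P
Z(A, z) = A + 2/(A*(4 + A² + A*z)) (Z(A, z) = A + 2/((((A*A + A*z) + 4)*A)) = A + 2/((((A² + A*z) + 4)*A)) = A + 2/(((4 + A² + A*z)*A)) = A + 2/((A*(4 + A² + A*z))) = A + 2*(1/(A*(4 + A² + A*z))) = A + 2/(A*(4 + A² + A*z)))
Z(O(6, 3), -7) - 18*144 = (2 + (-5 - 1*6)²*(4 + (-5 - 1*6)² + (-5 - 1*6)*(-7)))/((-5 - 1*6)*(4 + (-5 - 1*6)² + (-5 - 1*6)*(-7))) - 18*144 = (2 + (-5 - 6)²*(4 + (-5 - 6)² + (-5 - 6)*(-7)))/((-5 - 6)*(4 + (-5 - 6)² + (-5 - 6)*(-7))) - 2592 = (2 + (-11)²*(4 + (-11)² - 11*(-7)))/((-11)*(4 + (-11)² - 11*(-7))) - 2592 = -(2 + 121*(4 + 121 + 77))/(11*(4 + 121 + 77)) - 2592 = -1/11*(2 + 121*202)/202 - 2592 = -1/11*1/202*(2 + 24442) - 2592 = -1/11*1/202*24444 - 2592 = -12222/1111 - 2592 = -2891934/1111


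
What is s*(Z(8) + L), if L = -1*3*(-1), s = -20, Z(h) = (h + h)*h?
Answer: -2620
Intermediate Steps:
Z(h) = 2*h² (Z(h) = (2*h)*h = 2*h²)
L = 3 (L = -3*(-1) = 3)
s*(Z(8) + L) = -20*(2*8² + 3) = -20*(2*64 + 3) = -20*(128 + 3) = -20*131 = -2620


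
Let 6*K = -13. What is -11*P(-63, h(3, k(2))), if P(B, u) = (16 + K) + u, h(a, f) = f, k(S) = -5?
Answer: -583/6 ≈ -97.167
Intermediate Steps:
K = -13/6 (K = (⅙)*(-13) = -13/6 ≈ -2.1667)
P(B, u) = 83/6 + u (P(B, u) = (16 - 13/6) + u = 83/6 + u)
-11*P(-63, h(3, k(2))) = -11*(83/6 - 5) = -11*53/6 = -1*583/6 = -583/6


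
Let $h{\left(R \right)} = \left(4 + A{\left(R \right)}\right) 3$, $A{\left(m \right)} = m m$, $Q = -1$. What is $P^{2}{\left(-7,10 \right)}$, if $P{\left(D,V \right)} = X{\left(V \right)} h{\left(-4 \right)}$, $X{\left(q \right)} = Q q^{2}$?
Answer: $36000000$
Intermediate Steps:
$A{\left(m \right)} = m^{2}$
$h{\left(R \right)} = 12 + 3 R^{2}$ ($h{\left(R \right)} = \left(4 + R^{2}\right) 3 = 12 + 3 R^{2}$)
$X{\left(q \right)} = - q^{2}$
$P{\left(D,V \right)} = - 60 V^{2}$ ($P{\left(D,V \right)} = - V^{2} \left(12 + 3 \left(-4\right)^{2}\right) = - V^{2} \left(12 + 3 \cdot 16\right) = - V^{2} \left(12 + 48\right) = - V^{2} \cdot 60 = - 60 V^{2}$)
$P^{2}{\left(-7,10 \right)} = \left(- 60 \cdot 10^{2}\right)^{2} = \left(\left(-60\right) 100\right)^{2} = \left(-6000\right)^{2} = 36000000$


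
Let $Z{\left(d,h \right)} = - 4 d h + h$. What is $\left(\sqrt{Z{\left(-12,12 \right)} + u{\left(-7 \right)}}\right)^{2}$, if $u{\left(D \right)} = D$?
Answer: $581$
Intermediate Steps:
$Z{\left(d,h \right)} = h - 4 d h$ ($Z{\left(d,h \right)} = - 4 d h + h = h - 4 d h$)
$\left(\sqrt{Z{\left(-12,12 \right)} + u{\left(-7 \right)}}\right)^{2} = \left(\sqrt{12 \left(1 - -48\right) - 7}\right)^{2} = \left(\sqrt{12 \left(1 + 48\right) - 7}\right)^{2} = \left(\sqrt{12 \cdot 49 - 7}\right)^{2} = \left(\sqrt{588 - 7}\right)^{2} = \left(\sqrt{581}\right)^{2} = 581$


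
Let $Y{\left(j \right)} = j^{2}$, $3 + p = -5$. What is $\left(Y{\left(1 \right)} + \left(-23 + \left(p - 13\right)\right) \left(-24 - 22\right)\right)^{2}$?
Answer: $4100625$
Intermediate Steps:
$p = -8$ ($p = -3 - 5 = -8$)
$\left(Y{\left(1 \right)} + \left(-23 + \left(p - 13\right)\right) \left(-24 - 22\right)\right)^{2} = \left(1^{2} + \left(-23 - 21\right) \left(-24 - 22\right)\right)^{2} = \left(1 + \left(-23 - 21\right) \left(-46\right)\right)^{2} = \left(1 - -2024\right)^{2} = \left(1 + 2024\right)^{2} = 2025^{2} = 4100625$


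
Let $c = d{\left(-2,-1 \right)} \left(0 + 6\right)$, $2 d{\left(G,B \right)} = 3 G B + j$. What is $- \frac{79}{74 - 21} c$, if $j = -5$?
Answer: $- \frac{237}{53} \approx -4.4717$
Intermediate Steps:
$d{\left(G,B \right)} = - \frac{5}{2} + \frac{3 B G}{2}$ ($d{\left(G,B \right)} = \frac{3 G B - 5}{2} = \frac{3 B G - 5}{2} = \frac{-5 + 3 B G}{2} = - \frac{5}{2} + \frac{3 B G}{2}$)
$c = 3$ ($c = \left(- \frac{5}{2} + \frac{3}{2} \left(-1\right) \left(-2\right)\right) \left(0 + 6\right) = \left(- \frac{5}{2} + 3\right) 6 = \frac{1}{2} \cdot 6 = 3$)
$- \frac{79}{74 - 21} c = - \frac{79}{74 - 21} \cdot 3 = - \frac{79}{53} \cdot 3 = \left(-79\right) \frac{1}{53} \cdot 3 = \left(- \frac{79}{53}\right) 3 = - \frac{237}{53}$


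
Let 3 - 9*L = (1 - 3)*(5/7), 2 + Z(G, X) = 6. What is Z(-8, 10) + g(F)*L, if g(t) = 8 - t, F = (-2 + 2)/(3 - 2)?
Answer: 500/63 ≈ 7.9365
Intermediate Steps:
F = 0 (F = 0/1 = 0*1 = 0)
Z(G, X) = 4 (Z(G, X) = -2 + 6 = 4)
L = 31/63 (L = ⅓ - (1 - 3)*5/7/9 = ⅓ - (-2)*5*(⅐)/9 = ⅓ - (-2)*5/(9*7) = ⅓ - ⅑*(-10/7) = ⅓ + 10/63 = 31/63 ≈ 0.49206)
Z(-8, 10) + g(F)*L = 4 + (8 - 1*0)*(31/63) = 4 + (8 + 0)*(31/63) = 4 + 8*(31/63) = 4 + 248/63 = 500/63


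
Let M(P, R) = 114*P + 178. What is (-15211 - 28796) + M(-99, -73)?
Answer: -55115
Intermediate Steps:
M(P, R) = 178 + 114*P
(-15211 - 28796) + M(-99, -73) = (-15211 - 28796) + (178 + 114*(-99)) = -44007 + (178 - 11286) = -44007 - 11108 = -55115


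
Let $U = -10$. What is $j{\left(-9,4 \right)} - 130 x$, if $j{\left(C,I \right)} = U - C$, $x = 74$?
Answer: $-9621$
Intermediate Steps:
$j{\left(C,I \right)} = -10 - C$
$j{\left(-9,4 \right)} - 130 x = \left(-10 - -9\right) - 9620 = \left(-10 + 9\right) - 9620 = -1 - 9620 = -9621$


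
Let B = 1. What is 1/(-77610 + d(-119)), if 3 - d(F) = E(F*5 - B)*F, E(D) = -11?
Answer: -1/78916 ≈ -1.2672e-5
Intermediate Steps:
d(F) = 3 + 11*F (d(F) = 3 - (-11)*F = 3 + 11*F)
1/(-77610 + d(-119)) = 1/(-77610 + (3 + 11*(-119))) = 1/(-77610 + (3 - 1309)) = 1/(-77610 - 1306) = 1/(-78916) = -1/78916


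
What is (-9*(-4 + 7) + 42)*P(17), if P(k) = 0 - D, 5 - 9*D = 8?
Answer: 5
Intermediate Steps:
D = -⅓ (D = 5/9 - ⅑*8 = 5/9 - 8/9 = -⅓ ≈ -0.33333)
P(k) = ⅓ (P(k) = 0 - 1*(-⅓) = 0 + ⅓ = ⅓)
(-9*(-4 + 7) + 42)*P(17) = (-9*(-4 + 7) + 42)*(⅓) = (-9*3 + 42)*(⅓) = (-27 + 42)*(⅓) = 15*(⅓) = 5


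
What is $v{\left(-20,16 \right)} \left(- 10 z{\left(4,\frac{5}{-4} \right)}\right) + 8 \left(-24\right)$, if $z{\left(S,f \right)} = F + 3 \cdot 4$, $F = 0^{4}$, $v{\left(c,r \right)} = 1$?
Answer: $-312$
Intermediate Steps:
$F = 0$
$z{\left(S,f \right)} = 12$ ($z{\left(S,f \right)} = 0 + 3 \cdot 4 = 0 + 12 = 12$)
$v{\left(-20,16 \right)} \left(- 10 z{\left(4,\frac{5}{-4} \right)}\right) + 8 \left(-24\right) = 1 \left(\left(-10\right) 12\right) + 8 \left(-24\right) = 1 \left(-120\right) - 192 = -120 - 192 = -312$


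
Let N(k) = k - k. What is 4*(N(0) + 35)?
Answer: 140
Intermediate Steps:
N(k) = 0
4*(N(0) + 35) = 4*(0 + 35) = 4*35 = 140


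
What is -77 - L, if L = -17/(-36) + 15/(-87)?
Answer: -80701/1044 ≈ -77.300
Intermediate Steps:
L = 313/1044 (L = -17*(-1/36) + 15*(-1/87) = 17/36 - 5/29 = 313/1044 ≈ 0.29981)
-77 - L = -77 - 1*313/1044 = -77 - 313/1044 = -80701/1044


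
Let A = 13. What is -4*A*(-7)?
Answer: 364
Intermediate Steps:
-4*A*(-7) = -4*13*(-7) = -52*(-7) = 364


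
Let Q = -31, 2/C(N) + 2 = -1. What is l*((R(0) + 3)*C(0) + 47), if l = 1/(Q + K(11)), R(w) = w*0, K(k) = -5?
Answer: -5/4 ≈ -1.2500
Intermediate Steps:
C(N) = -⅔ (C(N) = 2/(-2 - 1) = 2/(-3) = 2*(-⅓) = -⅔)
R(w) = 0
l = -1/36 (l = 1/(-31 - 5) = 1/(-36) = -1/36 ≈ -0.027778)
l*((R(0) + 3)*C(0) + 47) = -((0 + 3)*(-⅔) + 47)/36 = -(3*(-⅔) + 47)/36 = -(-2 + 47)/36 = -1/36*45 = -5/4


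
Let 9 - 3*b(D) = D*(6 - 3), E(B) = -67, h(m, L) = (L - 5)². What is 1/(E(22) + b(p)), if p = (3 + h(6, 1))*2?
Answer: -1/102 ≈ -0.0098039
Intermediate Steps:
h(m, L) = (-5 + L)²
p = 38 (p = (3 + (-5 + 1)²)*2 = (3 + (-4)²)*2 = (3 + 16)*2 = 19*2 = 38)
b(D) = 3 - D (b(D) = 3 - D*(6 - 3)/3 = 3 - D*3/3 = 3 - D)
1/(E(22) + b(p)) = 1/(-67 + (3 - 1*38)) = 1/(-67 + (3 - 38)) = 1/(-67 - 35) = 1/(-102) = -1/102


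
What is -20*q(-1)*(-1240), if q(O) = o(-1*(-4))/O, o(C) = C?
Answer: -99200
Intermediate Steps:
q(O) = 4/O (q(O) = (-1*(-4))/O = 4/O)
-20*q(-1)*(-1240) = -80/(-1)*(-1240) = -80*(-1)*(-1240) = -20*(-4)*(-1240) = 80*(-1240) = -99200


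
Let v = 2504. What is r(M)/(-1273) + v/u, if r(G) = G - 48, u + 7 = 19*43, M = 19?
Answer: 1605541/515565 ≈ 3.1141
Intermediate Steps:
u = 810 (u = -7 + 19*43 = -7 + 817 = 810)
r(G) = -48 + G
r(M)/(-1273) + v/u = (-48 + 19)/(-1273) + 2504/810 = -29*(-1/1273) + 2504*(1/810) = 29/1273 + 1252/405 = 1605541/515565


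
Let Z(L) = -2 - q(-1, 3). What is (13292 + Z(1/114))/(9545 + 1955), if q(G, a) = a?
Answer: 13287/11500 ≈ 1.1554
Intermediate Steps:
Z(L) = -5 (Z(L) = -2 - 1*3 = -2 - 3 = -5)
(13292 + Z(1/114))/(9545 + 1955) = (13292 - 5)/(9545 + 1955) = 13287/11500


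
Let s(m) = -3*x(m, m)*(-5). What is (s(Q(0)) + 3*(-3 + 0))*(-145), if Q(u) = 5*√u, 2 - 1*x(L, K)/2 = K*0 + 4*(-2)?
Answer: -42195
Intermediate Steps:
x(L, K) = 20 (x(L, K) = 4 - 2*(K*0 + 4*(-2)) = 4 - 2*(0 - 8) = 4 - 2*(-8) = 4 + 16 = 20)
s(m) = 300 (s(m) = -3*20*(-5) = -60*(-5) = 300)
(s(Q(0)) + 3*(-3 + 0))*(-145) = (300 + 3*(-3 + 0))*(-145) = (300 + 3*(-3))*(-145) = (300 - 9)*(-145) = 291*(-145) = -42195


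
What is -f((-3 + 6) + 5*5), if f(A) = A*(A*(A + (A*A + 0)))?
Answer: -636608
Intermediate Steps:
f(A) = A²*(A + A²) (f(A) = A*(A*(A + (A² + 0))) = A*(A*(A + A²)) = A²*(A + A²))
-f((-3 + 6) + 5*5) = -((-3 + 6) + 5*5)³*(1 + ((-3 + 6) + 5*5)) = -(3 + 25)³*(1 + (3 + 25)) = -28³*(1 + 28) = -21952*29 = -1*636608 = -636608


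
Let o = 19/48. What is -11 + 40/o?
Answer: 1711/19 ≈ 90.053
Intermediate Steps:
o = 19/48 (o = 19*(1/48) = 19/48 ≈ 0.39583)
-11 + 40/o = -11 + 40/(19/48) = -11 + (48/19)*40 = -11 + 1920/19 = 1711/19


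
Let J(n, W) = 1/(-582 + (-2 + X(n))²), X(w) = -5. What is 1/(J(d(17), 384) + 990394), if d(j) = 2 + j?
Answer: 533/527880001 ≈ 1.0097e-6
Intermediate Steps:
J(n, W) = -1/533 (J(n, W) = 1/(-582 + (-2 - 5)²) = 1/(-582 + (-7)²) = 1/(-582 + 49) = 1/(-533) = -1/533)
1/(J(d(17), 384) + 990394) = 1/(-1/533 + 990394) = 1/(527880001/533) = 533/527880001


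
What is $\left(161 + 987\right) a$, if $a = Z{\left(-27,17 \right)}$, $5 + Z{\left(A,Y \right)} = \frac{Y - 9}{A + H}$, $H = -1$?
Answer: $-6068$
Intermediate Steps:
$Z{\left(A,Y \right)} = -5 + \frac{-9 + Y}{-1 + A}$ ($Z{\left(A,Y \right)} = -5 + \frac{Y - 9}{A - 1} = -5 + \frac{-9 + Y}{-1 + A}$)
$a = - \frac{37}{7}$ ($a = \frac{-4 + 17 - -135}{-1 - 27} = \frac{-4 + 17 + 135}{-28} = \left(- \frac{1}{28}\right) 148 = - \frac{37}{7} \approx -5.2857$)
$\left(161 + 987\right) a = \left(161 + 987\right) \left(- \frac{37}{7}\right) = 1148 \left(- \frac{37}{7}\right) = -6068$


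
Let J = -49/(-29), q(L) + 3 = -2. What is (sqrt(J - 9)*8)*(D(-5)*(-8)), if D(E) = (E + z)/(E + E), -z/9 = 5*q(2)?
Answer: 2816*I*sqrt(1537)/29 ≈ 3806.9*I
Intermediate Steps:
q(L) = -5 (q(L) = -3 - 2 = -5)
J = 49/29 (J = -49*(-1/29) = 49/29 ≈ 1.6897)
z = 225 (z = -45*(-5) = -9*(-25) = 225)
D(E) = (225 + E)/(2*E) (D(E) = (E + 225)/(E + E) = (225 + E)/((2*E)) = (225 + E)*(1/(2*E)) = (225 + E)/(2*E))
(sqrt(J - 9)*8)*(D(-5)*(-8)) = (sqrt(49/29 - 9)*8)*(((1/2)*(225 - 5)/(-5))*(-8)) = (sqrt(-212/29)*8)*(((1/2)*(-1/5)*220)*(-8)) = ((2*I*sqrt(1537)/29)*8)*(-22*(-8)) = (16*I*sqrt(1537)/29)*176 = 2816*I*sqrt(1537)/29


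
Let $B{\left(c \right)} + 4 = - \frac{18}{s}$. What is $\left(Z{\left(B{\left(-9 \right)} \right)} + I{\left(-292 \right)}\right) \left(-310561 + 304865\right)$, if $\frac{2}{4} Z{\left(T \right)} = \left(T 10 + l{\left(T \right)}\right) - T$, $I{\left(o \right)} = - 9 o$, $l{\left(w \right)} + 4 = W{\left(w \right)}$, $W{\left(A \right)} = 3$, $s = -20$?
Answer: $- \frac{73199296}{5} \approx -1.464 \cdot 10^{7}$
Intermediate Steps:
$l{\left(w \right)} = -1$ ($l{\left(w \right)} = -4 + 3 = -1$)
$B{\left(c \right)} = - \frac{31}{10}$ ($B{\left(c \right)} = -4 - \frac{18}{-20} = -4 - - \frac{9}{10} = -4 + \frac{9}{10} = - \frac{31}{10}$)
$Z{\left(T \right)} = -2 + 18 T$ ($Z{\left(T \right)} = 2 \left(\left(T 10 - 1\right) - T\right) = 2 \left(\left(10 T - 1\right) - T\right) = 2 \left(\left(-1 + 10 T\right) - T\right) = 2 \left(-1 + 9 T\right) = -2 + 18 T$)
$\left(Z{\left(B{\left(-9 \right)} \right)} + I{\left(-292 \right)}\right) \left(-310561 + 304865\right) = \left(\left(-2 + 18 \left(- \frac{31}{10}\right)\right) - -2628\right) \left(-310561 + 304865\right) = \left(\left(-2 - \frac{279}{5}\right) + 2628\right) \left(-5696\right) = \left(- \frac{289}{5} + 2628\right) \left(-5696\right) = \frac{12851}{5} \left(-5696\right) = - \frac{73199296}{5}$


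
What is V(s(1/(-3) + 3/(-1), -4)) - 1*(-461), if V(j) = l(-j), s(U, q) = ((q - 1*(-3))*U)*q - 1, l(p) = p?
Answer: 1426/3 ≈ 475.33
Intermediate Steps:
s(U, q) = -1 + U*q*(3 + q) (s(U, q) = ((q + 3)*U)*q - 1 = ((3 + q)*U)*q - 1 = (U*(3 + q))*q - 1 = U*q*(3 + q) - 1 = -1 + U*q*(3 + q))
V(j) = -j
V(s(1/(-3) + 3/(-1), -4)) - 1*(-461) = -(-1 + (1/(-3) + 3/(-1))*(-4)² + 3*(1/(-3) + 3/(-1))*(-4)) - 1*(-461) = -(-1 + (1*(-⅓) + 3*(-1))*16 + 3*(1*(-⅓) + 3*(-1))*(-4)) + 461 = -(-1 + (-⅓ - 3)*16 + 3*(-⅓ - 3)*(-4)) + 461 = -(-1 - 10/3*16 + 3*(-10/3)*(-4)) + 461 = -(-1 - 160/3 + 40) + 461 = -1*(-43/3) + 461 = 43/3 + 461 = 1426/3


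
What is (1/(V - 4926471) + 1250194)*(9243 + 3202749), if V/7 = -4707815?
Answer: 19014518448860466357/4735147 ≈ 4.0156e+12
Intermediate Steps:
V = -32954705 (V = 7*(-4707815) = -32954705)
(1/(V - 4926471) + 1250194)*(9243 + 3202749) = (1/(-32954705 - 4926471) + 1250194)*(9243 + 3202749) = (1/(-37881176) + 1250194)*3211992 = (-1/37881176 + 1250194)*3211992 = (47358818948143/37881176)*3211992 = 19014518448860466357/4735147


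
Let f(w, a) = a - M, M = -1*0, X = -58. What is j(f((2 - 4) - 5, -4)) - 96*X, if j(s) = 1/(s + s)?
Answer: 44543/8 ≈ 5567.9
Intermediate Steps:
M = 0
f(w, a) = a (f(w, a) = a - 1*0 = a + 0 = a)
j(s) = 1/(2*s)
j(f((2 - 4) - 5, -4)) - 96*X = (½)/(-4) - 96*(-58) = (½)*(-¼) + 5568 = -⅛ + 5568 = 44543/8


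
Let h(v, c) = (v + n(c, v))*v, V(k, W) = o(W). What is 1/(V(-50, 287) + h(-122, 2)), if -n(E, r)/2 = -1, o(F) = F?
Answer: 1/14927 ≈ 6.6993e-5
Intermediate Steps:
n(E, r) = 2 (n(E, r) = -2*(-1) = 2)
V(k, W) = W
h(v, c) = v*(2 + v) (h(v, c) = (v + 2)*v = (2 + v)*v = v*(2 + v))
1/(V(-50, 287) + h(-122, 2)) = 1/(287 - 122*(2 - 122)) = 1/(287 - 122*(-120)) = 1/(287 + 14640) = 1/14927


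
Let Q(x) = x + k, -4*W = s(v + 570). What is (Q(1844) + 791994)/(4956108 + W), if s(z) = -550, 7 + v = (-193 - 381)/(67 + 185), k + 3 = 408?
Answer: 1588486/9912491 ≈ 0.16025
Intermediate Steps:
k = 405 (k = -3 + 408 = 405)
v = -167/18 (v = -7 + (-193 - 381)/(67 + 185) = -7 - 574/252 = -7 - 574*1/252 = -7 - 41/18 = -167/18 ≈ -9.2778)
W = 275/2 (W = -¼*(-550) = 275/2 ≈ 137.50)
Q(x) = 405 + x (Q(x) = x + 405 = 405 + x)
(Q(1844) + 791994)/(4956108 + W) = ((405 + 1844) + 791994)/(4956108 + 275/2) = (2249 + 791994)/(9912491/2) = 794243*(2/9912491) = 1588486/9912491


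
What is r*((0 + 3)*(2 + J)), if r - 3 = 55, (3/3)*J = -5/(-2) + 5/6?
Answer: 928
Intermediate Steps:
J = 10/3 (J = -5/(-2) + 5/6 = -5*(-½) + 5*(⅙) = 5/2 + ⅚ = 10/3 ≈ 3.3333)
r = 58 (r = 3 + 55 = 58)
r*((0 + 3)*(2 + J)) = 58*((0 + 3)*(2 + 10/3)) = 58*(3*(16/3)) = 58*16 = 928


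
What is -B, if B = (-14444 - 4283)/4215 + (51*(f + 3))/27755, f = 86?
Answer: 20025440/4679493 ≈ 4.2794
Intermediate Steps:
B = -20025440/4679493 (B = (-14444 - 4283)/4215 + (51*(86 + 3))/27755 = -18727*1/4215 + (51*89)*(1/27755) = -18727/4215 + 4539*(1/27755) = -18727/4215 + 4539/27755 = -20025440/4679493 ≈ -4.2794)
-B = -1*(-20025440/4679493) = 20025440/4679493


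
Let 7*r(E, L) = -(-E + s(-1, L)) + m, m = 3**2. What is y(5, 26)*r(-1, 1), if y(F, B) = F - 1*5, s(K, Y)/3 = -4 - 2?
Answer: 0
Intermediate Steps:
s(K, Y) = -18 (s(K, Y) = 3*(-4 - 2) = 3*(-6) = -18)
m = 9
r(E, L) = 27/7 + E/7 (r(E, L) = (-(-E - 18) + 9)/7 = (-(-18 - E) + 9)/7 = ((18 + E) + 9)/7 = (27 + E)/7 = 27/7 + E/7)
y(F, B) = -5 + F (y(F, B) = F - 5 = -5 + F)
y(5, 26)*r(-1, 1) = (-5 + 5)*(27/7 + (1/7)*(-1)) = 0*(27/7 - 1/7) = 0*(26/7) = 0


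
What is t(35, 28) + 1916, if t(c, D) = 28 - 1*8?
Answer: 1936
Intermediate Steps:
t(c, D) = 20 (t(c, D) = 28 - 8 = 20)
t(35, 28) + 1916 = 20 + 1916 = 1936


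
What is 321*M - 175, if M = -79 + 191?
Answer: 35777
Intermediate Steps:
M = 112
321*M - 175 = 321*112 - 175 = 35952 - 175 = 35777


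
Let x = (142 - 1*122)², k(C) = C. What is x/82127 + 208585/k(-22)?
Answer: -17130451495/1806794 ≈ -9481.1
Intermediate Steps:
x = 400 (x = (142 - 122)² = 20² = 400)
x/82127 + 208585/k(-22) = 400/82127 + 208585/(-22) = 400*(1/82127) + 208585*(-1/22) = 400/82127 - 208585/22 = -17130451495/1806794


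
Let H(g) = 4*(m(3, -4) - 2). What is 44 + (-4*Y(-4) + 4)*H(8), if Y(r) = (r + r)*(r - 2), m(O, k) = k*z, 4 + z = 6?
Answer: 7564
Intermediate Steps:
z = 2 (z = -4 + 6 = 2)
m(O, k) = 2*k (m(O, k) = k*2 = 2*k)
Y(r) = 2*r*(-2 + r) (Y(r) = (2*r)*(-2 + r) = 2*r*(-2 + r))
H(g) = -40 (H(g) = 4*(2*(-4) - 2) = 4*(-8 - 2) = 4*(-10) = -40)
44 + (-4*Y(-4) + 4)*H(8) = 44 + (-8*(-4)*(-2 - 4) + 4)*(-40) = 44 + (-8*(-4)*(-6) + 4)*(-40) = 44 + (-4*48 + 4)*(-40) = 44 + (-192 + 4)*(-40) = 44 - 188*(-40) = 44 + 7520 = 7564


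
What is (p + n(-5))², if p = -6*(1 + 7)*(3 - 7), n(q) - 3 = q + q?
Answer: 34225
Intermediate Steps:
n(q) = 3 + 2*q (n(q) = 3 + (q + q) = 3 + 2*q)
p = 192 (p = -48*(-4) = -6*(-32) = 192)
(p + n(-5))² = (192 + (3 + 2*(-5)))² = (192 + (3 - 10))² = (192 - 7)² = 185² = 34225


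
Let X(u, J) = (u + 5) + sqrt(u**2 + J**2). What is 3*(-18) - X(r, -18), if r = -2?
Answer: -57 - 2*sqrt(82) ≈ -75.111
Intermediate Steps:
X(u, J) = 5 + u + sqrt(J**2 + u**2) (X(u, J) = (5 + u) + sqrt(J**2 + u**2) = 5 + u + sqrt(J**2 + u**2))
3*(-18) - X(r, -18) = 3*(-18) - (5 - 2 + sqrt((-18)**2 + (-2)**2)) = -54 - (5 - 2 + sqrt(324 + 4)) = -54 - (5 - 2 + sqrt(328)) = -54 - (5 - 2 + 2*sqrt(82)) = -54 - (3 + 2*sqrt(82)) = -54 + (-3 - 2*sqrt(82)) = -57 - 2*sqrt(82)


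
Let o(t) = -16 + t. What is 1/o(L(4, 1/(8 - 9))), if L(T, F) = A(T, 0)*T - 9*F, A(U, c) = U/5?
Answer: -5/19 ≈ -0.26316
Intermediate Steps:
A(U, c) = U/5 (A(U, c) = U*(1/5) = U/5)
L(T, F) = -9*F + T**2/5 (L(T, F) = (T/5)*T - 9*F = T**2/5 - 9*F = -9*F + T**2/5)
1/o(L(4, 1/(8 - 9))) = 1/(-16 + (-9/(8 - 9) + (1/5)*4**2)) = 1/(-16 + (-9/(-1) + (1/5)*16)) = 1/(-16 + (-9*(-1) + 16/5)) = 1/(-16 + (9 + 16/5)) = 1/(-16 + 61/5) = 1/(-19/5) = -5/19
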